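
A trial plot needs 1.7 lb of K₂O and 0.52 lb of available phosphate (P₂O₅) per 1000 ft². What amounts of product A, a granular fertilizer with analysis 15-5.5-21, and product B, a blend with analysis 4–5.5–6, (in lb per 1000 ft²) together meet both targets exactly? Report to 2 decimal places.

7.55 lb product A, 1.90 lb product B

Let a = lb of product A, b = lb of product B (per 1000 ft²).
K₂O: 0.21·a + 0.06·b = 1.7
P₂O₅: 0.055·a + 0.055·b = 0.52
Eliminate b: (row1) − 0.06/0.055·(row2) → 0.15·a = 1.13273, so a = 7.55152.
Then b = (0.52 − 0.055·7.55152) / 0.055 = 1.90303.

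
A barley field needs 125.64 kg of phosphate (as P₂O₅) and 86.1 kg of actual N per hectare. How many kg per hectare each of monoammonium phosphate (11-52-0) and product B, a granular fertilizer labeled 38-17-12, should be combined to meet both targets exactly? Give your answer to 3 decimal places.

185.054 kg monoammonium phosphate, 173.011 kg product B

With a, b = kg per hectare of monoammonium phosphate and product B:
P₂O₅: 0.52·a + 0.17·b = 125.64
N: 0.11·a + 0.38·b = 86.1
Solving simultaneously: a = 185.0542, b = 173.0106.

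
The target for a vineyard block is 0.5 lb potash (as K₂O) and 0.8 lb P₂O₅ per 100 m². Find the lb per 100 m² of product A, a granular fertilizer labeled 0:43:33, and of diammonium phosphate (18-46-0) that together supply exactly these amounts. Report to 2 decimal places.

Let a = lb of product A, b = lb of diammonium phosphate (per 100 m²).
K₂O: 0.33·a + 0·b = 0.5
P₂O₅: 0.43·a + 0.46·b = 0.8
Eliminate a: (row1) − 0.33/0.43·(row2) → -0.353023·b = -0.113953, so b = 0.322793.
Back-substitute: a = (0.5 − 0·0.322793) / 0.33 = 1.51515.

1.52 lb product A, 0.32 lb diammonium phosphate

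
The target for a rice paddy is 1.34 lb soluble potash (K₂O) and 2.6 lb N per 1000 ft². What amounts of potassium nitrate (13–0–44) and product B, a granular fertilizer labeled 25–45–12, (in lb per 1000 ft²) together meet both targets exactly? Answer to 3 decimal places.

0.244 lb potassium nitrate, 10.273 lb product B

With a, b = lb per 1000 ft² of potassium nitrate and product B:
K₂O: 0.44·a + 0.12·b = 1.34
N: 0.13·a + 0.25·b = 2.6
From row1: a = (1.34 − 0.12·b) / 0.44.
Into row2: 0.13·(1.34 − 0.12·b)/0.44 + 0.25·b = 2.6 → b = 10.2733, a = 0.243644.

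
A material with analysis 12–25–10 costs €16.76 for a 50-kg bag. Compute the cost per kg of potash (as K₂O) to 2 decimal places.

K₂O in bag = 50 × 10% = 5 kg.
Cost per kg K₂O = €16.76 / 5 = €3.3520.

€3.35 per kg K₂O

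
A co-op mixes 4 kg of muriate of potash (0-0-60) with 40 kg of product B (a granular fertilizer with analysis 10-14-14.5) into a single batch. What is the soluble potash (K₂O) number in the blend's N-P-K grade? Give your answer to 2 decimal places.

Total mass = 4 + 40 = 44 kg.
K₂O mass = 60%×4 + 14.5%×40 = 8.2 kg.
% K₂O = 8.2 / 44 = 18.6364%.

18.64% K₂O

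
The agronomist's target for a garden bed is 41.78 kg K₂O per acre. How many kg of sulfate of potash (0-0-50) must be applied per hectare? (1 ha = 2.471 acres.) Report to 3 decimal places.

Product per acre = 41.78 / 50% = 83.56 kg.
Convert to per hectare: 83.56 × 2.471 = 206.4768 kg.

206.477 kg of product per hectare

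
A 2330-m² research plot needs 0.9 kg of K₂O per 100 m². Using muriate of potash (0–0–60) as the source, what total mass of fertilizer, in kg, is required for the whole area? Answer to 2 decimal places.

Product per 100 m² = 0.9 / 60% = 1.5 kg.
Total product = 1.5 × 2330 / 100 = 34.95 kg.

34.95 kg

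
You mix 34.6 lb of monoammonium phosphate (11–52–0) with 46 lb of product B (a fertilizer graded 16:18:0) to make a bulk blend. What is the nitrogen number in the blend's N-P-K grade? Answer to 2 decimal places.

Total mass = 34.6 + 46 = 80.6 lb.
N mass = 11%×34.6 + 16%×46 = 11.166 lb.
% N = 11.166 / 80.6 = 13.8536%.

13.85% N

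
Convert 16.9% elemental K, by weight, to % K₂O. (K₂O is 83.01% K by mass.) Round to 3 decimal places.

%K₂O = 16.9 / 0.8301 = 20.35899%.

20.359% K₂O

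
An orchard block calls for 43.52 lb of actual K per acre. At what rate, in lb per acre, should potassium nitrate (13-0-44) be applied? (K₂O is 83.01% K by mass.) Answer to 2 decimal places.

As K₂O: 43.52 / 0.8301 = 52.4274 lb per acre.
Product per acre = 52.4274 / 44% = 119.153 lb.

119.15 lb of product per acre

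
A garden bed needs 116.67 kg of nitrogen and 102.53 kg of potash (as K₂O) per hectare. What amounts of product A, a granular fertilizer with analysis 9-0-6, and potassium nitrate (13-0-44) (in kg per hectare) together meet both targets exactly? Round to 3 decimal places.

1195.154 kg product A, 70.047 kg potassium nitrate

Per-hectare balance (a = product A, b = potassium nitrate):
N: 0.09·a + 0.13·b = 116.67
K₂O: 0.06·a + 0.44·b = 102.53
From row1: a = (116.67 − 0.13·b) / 0.09.
Into row2: 0.06·(116.67 − 0.13·b)/0.09 + 0.44·b = 102.53 → b = 70.0472, a = 1195.1541.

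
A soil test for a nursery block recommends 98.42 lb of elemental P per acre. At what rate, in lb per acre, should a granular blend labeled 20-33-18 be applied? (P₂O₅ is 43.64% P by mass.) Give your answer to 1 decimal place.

As P₂O₅: 98.42 / 0.4364 = 225.527 lb per acre.
Product per acre = 225.527 / 33% = 683.415 lb.

683.4 lb of product per acre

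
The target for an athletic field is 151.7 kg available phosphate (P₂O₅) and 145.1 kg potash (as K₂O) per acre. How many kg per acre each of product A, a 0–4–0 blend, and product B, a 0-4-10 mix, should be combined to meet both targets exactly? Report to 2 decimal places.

2341.50 kg product A, 1451.00 kg product B

With a, b = kg per acre of product A and product B:
P₂O₅: 0.04·a + 0.04·b = 151.7
K₂O: 0·a + 0.1·b = 145.1
Solving simultaneously: a = 2341.5, b = 1451.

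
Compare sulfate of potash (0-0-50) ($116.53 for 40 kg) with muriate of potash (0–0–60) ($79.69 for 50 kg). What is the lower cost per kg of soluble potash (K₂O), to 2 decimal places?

$2.66 per kg K₂O (muriate of potash)

sulfate of potash: K₂O per bag = 40 × 50% = 20 kg; cost = 116.53 / 20 = $5.8265/kg K₂O.
muriate of potash: K₂O per bag = 50 × 60% = 30 kg; cost = 79.69 / 30 = $2.6563/kg K₂O.
muriate of potash is cheaper.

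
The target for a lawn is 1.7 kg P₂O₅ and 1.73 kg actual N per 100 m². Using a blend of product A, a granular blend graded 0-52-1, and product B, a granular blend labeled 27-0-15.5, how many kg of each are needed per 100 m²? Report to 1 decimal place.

3.3 kg product A, 6.4 kg product B

Per-100 m² balance (a = product A, b = product B):
P₂O₅: 0.52·a + 0·b = 1.7
N: 0·a + 0.27·b = 1.73
Solving simultaneously: a = 3.26923, b = 6.40741.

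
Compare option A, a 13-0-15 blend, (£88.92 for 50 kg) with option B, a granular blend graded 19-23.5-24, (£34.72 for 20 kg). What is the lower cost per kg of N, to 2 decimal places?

£9.14 per kg N (option B)

option A: N per bag = 50 × 13% = 6.5 kg; cost = 88.92 / 6.5 = £13.6800/kg N.
option B: N per bag = 20 × 19% = 3.8 kg; cost = 34.72 / 3.8 = £9.1368/kg N.
option B is cheaper.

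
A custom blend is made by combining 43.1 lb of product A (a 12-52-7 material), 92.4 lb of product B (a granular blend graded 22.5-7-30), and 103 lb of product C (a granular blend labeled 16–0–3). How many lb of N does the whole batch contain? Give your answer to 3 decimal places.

42.442 lb N

N mass = 12%×43.1 + 22.5%×92.4 + 16%×103 = 42.442 lb.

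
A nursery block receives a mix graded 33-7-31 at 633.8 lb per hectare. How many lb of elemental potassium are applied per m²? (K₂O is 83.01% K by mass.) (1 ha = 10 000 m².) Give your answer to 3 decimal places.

K₂O per hectare = 633.8 × 31% = 196.478 lb.
Elemental K = 196.478 × 0.8301 = 163.096 lb per hectare.
Convert to per m²: 163.096 × 0.0001 = 0.0163096 lb.

0.016 lb K per sq m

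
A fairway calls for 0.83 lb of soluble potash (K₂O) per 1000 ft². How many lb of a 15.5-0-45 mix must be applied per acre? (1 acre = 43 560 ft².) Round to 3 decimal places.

Product per 1000 ft² = 0.83 / 45% = 1.84444 lb.
Convert to per acre: 1.84444 × 43.56 = 80.344 lb.

80.344 lb of product per acre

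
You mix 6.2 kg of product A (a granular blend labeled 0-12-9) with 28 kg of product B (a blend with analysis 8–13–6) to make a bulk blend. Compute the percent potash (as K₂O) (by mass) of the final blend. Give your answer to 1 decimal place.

6.5% K₂O

Total mass = 6.2 + 28 = 34.2 kg.
K₂O mass = 9%×6.2 + 6%×28 = 2.238 kg.
% K₂O = 2.238 / 34.2 = 6.54386%.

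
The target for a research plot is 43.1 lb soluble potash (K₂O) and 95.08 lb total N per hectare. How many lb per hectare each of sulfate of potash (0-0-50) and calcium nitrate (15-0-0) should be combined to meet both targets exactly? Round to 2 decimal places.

86.20 lb sulfate of potash, 633.87 lb calcium nitrate

With a, b = lb per hectare of sulfate of potash and calcium nitrate:
K₂O: 0.5·a + 0·b = 43.1
N: 0·a + 0.15·b = 95.08
Solving simultaneously: a = 86.2, b = 633.867.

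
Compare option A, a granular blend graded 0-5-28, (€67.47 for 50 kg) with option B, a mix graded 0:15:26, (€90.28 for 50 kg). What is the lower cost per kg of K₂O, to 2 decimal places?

€4.82 per kg K₂O (option A)

option A: K₂O per bag = 50 × 28% = 14 kg; cost = 67.47 / 14 = €4.8193/kg K₂O.
option B: K₂O per bag = 50 × 26% = 13 kg; cost = 90.28 / 13 = €6.9446/kg K₂O.
option A is cheaper.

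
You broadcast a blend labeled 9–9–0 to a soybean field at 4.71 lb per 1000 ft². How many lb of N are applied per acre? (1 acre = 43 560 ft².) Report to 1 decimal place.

18.5 lb N per acre

nitrogen per 1000 ft² = 4.71 × 9% = 0.4239 lb.
Convert to per acre: 0.4239 × 43.56 = 18.4651 lb.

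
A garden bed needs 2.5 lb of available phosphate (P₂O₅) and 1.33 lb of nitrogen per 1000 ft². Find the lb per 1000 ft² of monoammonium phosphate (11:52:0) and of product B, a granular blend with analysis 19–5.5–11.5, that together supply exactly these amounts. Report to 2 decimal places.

With a, b = lb per 1000 ft² of monoammonium phosphate and product B:
P₂O₅: 0.52·a + 0.055·b = 2.5
N: 0.11·a + 0.19·b = 1.33
Solving simultaneously: a = 4.33261, b = 4.49164.

4.33 lb monoammonium phosphate, 4.49 lb product B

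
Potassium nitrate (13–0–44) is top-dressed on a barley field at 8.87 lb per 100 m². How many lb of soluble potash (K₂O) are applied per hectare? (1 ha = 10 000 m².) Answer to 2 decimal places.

K₂O per 100 m² = 8.87 × 44% = 3.9028 lb.
Convert to per hectare: 3.9028 × 100 = 390.28 lb.

390.28 lb K₂O per hectare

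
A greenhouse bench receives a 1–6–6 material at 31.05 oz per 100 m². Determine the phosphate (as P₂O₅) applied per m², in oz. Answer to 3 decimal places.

0.019 oz P₂O₅ per sq m

P₂O₅ per 100 m² = 31.05 × 6% = 1.863 oz.
Convert to per m²: 1.863 × 0.01 = 0.01863 oz.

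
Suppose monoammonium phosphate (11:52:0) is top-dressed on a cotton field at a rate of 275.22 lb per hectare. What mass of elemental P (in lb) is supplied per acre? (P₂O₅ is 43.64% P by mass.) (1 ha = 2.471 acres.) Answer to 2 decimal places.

25.28 lb P per acre

P₂O₅ per hectare = 275.22 × 52% = 143.114 lb.
Elemental P = 143.114 × 0.4364 = 62.4551 lb per hectare.
Convert to per acre: 62.4551 × 0.404694 = 25.2752 lb.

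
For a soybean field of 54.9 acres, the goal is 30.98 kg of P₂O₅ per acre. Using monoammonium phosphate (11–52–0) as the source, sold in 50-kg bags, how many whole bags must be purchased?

66 bags

Product per acre = 30.98 / 52% = 59.5769 kg.
Total product = 59.5769 × 54.9 = 3270.77 kg.
Bags = ⌈3270.77 / 50⌉ = 66.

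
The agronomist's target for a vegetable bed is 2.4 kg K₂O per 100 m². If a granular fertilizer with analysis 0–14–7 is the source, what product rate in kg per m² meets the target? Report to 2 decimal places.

Product per 100 m² = 2.4 / 7% = 34.2857 kg.
Convert to per m²: 34.2857 × 0.01 = 0.342857 kg.

0.34 kg of product per sq m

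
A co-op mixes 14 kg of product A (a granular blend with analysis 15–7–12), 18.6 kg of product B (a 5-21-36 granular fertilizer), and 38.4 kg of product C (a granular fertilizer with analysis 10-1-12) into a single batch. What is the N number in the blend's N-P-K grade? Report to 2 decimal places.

Total mass = 14 + 18.6 + 38.4 = 71 kg.
N mass = 15%×14 + 5%×18.6 + 10%×38.4 = 6.87 kg.
% N = 6.87 / 71 = 9.67606%.

9.68% N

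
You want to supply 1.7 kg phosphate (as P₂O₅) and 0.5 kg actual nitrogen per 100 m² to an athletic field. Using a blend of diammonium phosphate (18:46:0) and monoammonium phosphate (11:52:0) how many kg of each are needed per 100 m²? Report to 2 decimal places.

With a, b = kg per 100 m² of diammonium phosphate and monoammonium phosphate:
P₂O₅: 0.46·a + 0.52·b = 1.7
N: 0.18·a + 0.11·b = 0.5
Eliminate a: (row1) − 0.46/0.18·(row2) → 0.238889·b = 0.422222, so b = 1.76744.
Back-substitute: a = (1.7 − 0.52·1.76744) / 0.46 = 1.69767.

1.70 kg diammonium phosphate, 1.77 kg monoammonium phosphate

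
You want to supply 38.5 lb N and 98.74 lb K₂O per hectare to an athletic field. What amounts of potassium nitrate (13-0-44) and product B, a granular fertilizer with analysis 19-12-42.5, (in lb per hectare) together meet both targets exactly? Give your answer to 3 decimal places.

Per-hectare balance (a = potassium nitrate, b = product B):
N: 0.13·a + 0.19·b = 38.5
K₂O: 0.44·a + 0.425·b = 98.74
Eliminate a: (row1) − 0.13/0.44·(row2) → 0.0644318·b = 9.32682, so b = 144.7549.
Back-substitute: a = (38.5 − 0.19·144.7549) / 0.13 = 84.5891.

84.589 lb potassium nitrate, 144.755 lb product B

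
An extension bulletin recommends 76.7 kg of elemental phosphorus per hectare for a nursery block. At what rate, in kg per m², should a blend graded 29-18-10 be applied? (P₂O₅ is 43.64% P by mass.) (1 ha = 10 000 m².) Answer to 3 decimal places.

As P₂O₅: 76.7 / 0.4364 = 175.756 kg per hectare.
Product per hectare = 175.756 / 18% = 976.423 kg.
Convert to per m²: 976.423 × 0.0001 = 0.0976423 kg.

0.098 kg of product per sq m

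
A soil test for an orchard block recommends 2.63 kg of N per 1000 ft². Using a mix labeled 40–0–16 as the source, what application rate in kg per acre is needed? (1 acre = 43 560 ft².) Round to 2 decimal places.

Product per 1000 ft² = 2.63 / 40% = 6.575 kg.
Convert to per acre: 6.575 × 43.56 = 286.407 kg.

286.41 kg of product per acre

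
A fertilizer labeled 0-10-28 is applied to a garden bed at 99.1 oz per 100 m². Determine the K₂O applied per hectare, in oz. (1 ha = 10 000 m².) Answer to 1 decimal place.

2774.8 oz K₂O per hectare

K₂O per 100 m² = 99.1 × 28% = 27.748 oz.
Convert to per hectare: 27.748 × 100 = 2774.8 oz.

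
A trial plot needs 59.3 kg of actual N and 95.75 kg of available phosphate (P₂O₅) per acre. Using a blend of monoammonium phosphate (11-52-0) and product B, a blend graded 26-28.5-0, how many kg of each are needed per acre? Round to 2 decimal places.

76.98 kg monoammonium phosphate, 195.51 kg product B

Let a = kg of monoammonium phosphate, b = kg of product B (per acre).
N: 0.11·a + 0.26·b = 59.3
P₂O₅: 0.52·a + 0.285·b = 95.75
Solving simultaneously: a = 76.9812, b = 195.508.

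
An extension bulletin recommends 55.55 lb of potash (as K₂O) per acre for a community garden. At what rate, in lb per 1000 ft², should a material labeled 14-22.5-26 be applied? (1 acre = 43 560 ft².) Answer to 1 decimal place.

4.9 lb of product per thousand sq ft

Product per acre = 55.55 / 26% = 213.654 lb.
Convert to per 1000 ft²: 213.654 × 0.0229568 = 4.90482 lb.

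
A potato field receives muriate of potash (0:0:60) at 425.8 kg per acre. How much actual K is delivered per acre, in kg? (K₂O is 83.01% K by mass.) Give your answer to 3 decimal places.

K₂O per acre = 425.8 × 60% = 255.48 kg.
Elemental K = 255.48 × 0.8301 = 212.0739 kg per acre.

212.074 kg K per acre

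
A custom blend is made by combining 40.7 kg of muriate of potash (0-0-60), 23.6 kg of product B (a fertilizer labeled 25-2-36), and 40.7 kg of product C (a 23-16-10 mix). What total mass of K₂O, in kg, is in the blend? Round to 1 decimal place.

K₂O mass = 60%×40.7 + 36%×23.6 + 10%×40.7 = 36.986 kg.

37.0 kg K₂O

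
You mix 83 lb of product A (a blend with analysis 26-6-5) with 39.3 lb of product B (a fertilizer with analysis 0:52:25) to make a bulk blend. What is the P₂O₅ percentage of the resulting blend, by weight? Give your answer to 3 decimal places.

Total mass = 83 + 39.3 = 122.3 lb.
P₂O₅ mass = 6%×83 + 52%×39.3 = 25.416 lb.
% P₂O₅ = 25.416 / 122.3 = 20.7817%.

20.782% P₂O₅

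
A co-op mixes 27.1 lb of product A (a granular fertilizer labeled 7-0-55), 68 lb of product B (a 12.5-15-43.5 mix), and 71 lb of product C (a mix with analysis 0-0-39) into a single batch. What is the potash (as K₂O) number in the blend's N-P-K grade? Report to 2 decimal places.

Total mass = 27.1 + 68 + 71 = 166.1 lb.
K₂O mass = 55%×27.1 + 43.5%×68 + 39%×71 = 72.175 lb.
% K₂O = 72.175 / 166.1 = 43.4527%.

43.45% K₂O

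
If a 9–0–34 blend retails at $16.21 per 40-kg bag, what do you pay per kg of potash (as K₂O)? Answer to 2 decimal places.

K₂O in bag = 40 × 34% = 13.6 kg.
Cost per kg K₂O = $16.21 / 13.6 = $1.1919.

$1.19 per kg K₂O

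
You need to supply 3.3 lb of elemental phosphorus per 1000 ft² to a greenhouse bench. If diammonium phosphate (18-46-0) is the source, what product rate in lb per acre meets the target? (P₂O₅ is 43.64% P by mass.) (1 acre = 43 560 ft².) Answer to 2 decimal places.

As P₂O₅: 3.3 / 0.4364 = 7.56187 lb per 1000 ft².
Product per 1000 ft² = 7.56187 / 46% = 16.4388 lb.
Convert to per acre: 16.4388 × 43.56 = 716.076 lb.

716.08 lb of product per acre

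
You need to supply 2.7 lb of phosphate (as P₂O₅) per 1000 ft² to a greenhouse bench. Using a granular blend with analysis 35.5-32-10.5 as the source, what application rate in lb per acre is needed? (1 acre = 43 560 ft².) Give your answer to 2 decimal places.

367.54 lb of product per acre

Product per 1000 ft² = 2.7 / 32% = 8.4375 lb.
Convert to per acre: 8.4375 × 43.56 = 367.538 lb.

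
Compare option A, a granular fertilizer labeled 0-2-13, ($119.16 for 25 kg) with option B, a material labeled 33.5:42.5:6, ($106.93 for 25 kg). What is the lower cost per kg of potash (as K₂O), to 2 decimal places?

option A: K₂O per bag = 25 × 13% = 3.25 kg; cost = 119.16 / 3.25 = $36.6646/kg K₂O.
option B: K₂O per bag = 25 × 6% = 1.5 kg; cost = 106.93 / 1.5 = $71.2867/kg K₂O.
option A is cheaper.

$36.66 per kg K₂O (option A)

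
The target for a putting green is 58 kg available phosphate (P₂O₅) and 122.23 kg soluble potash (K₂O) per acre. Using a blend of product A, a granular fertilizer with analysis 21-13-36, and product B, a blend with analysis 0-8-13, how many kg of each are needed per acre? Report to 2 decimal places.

188.10 kg product A, 419.34 kg product B

Let a = kg of product A, b = kg of product B (per acre).
P₂O₅: 0.13·a + 0.08·b = 58
K₂O: 0.36·a + 0.13·b = 122.23
Solving simultaneously: a = 188.101, b = 419.336.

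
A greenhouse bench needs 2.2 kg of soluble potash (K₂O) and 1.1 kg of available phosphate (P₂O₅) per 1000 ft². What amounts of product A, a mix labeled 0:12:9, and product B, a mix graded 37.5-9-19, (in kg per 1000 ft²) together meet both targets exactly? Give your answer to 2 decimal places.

With a, b = kg per 1000 ft² of product A and product B:
K₂O: 0.09·a + 0.19·b = 2.2
P₂O₅: 0.12·a + 0.09·b = 1.1
Eliminate a: (row1) − 0.09/0.12·(row2) → 0.1225·b = 1.375, so b = 11.2245.
Back-substitute: a = (2.2 − 0.19·11.2245) / 0.09 = 0.748299.

0.75 kg product A, 11.22 kg product B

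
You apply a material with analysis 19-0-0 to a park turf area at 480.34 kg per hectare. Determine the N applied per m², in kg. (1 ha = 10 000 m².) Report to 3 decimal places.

nitrogen per hectare = 480.34 × 19% = 91.2646 kg.
Convert to per m²: 91.2646 × 0.0001 = 0.00912646 kg.

0.009 kg N per sq m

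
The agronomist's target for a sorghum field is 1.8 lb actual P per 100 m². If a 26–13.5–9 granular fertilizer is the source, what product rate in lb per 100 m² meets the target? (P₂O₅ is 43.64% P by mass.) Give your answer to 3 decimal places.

As P₂O₅: 1.8 / 0.4364 = 4.12466 lb per 100 m².
Product per 100 m² = 4.12466 / 13.5% = 30.55301 lb.

30.553 lb of product per hundred sq m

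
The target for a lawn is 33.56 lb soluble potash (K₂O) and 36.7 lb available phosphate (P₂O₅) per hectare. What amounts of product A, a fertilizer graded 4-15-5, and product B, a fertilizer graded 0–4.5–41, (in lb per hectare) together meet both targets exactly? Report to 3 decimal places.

228.469 lb product A, 53.992 lb product B

Let a = lb of product A, b = lb of product B (per hectare).
K₂O: 0.05·a + 0.41·b = 33.56
P₂O₅: 0.15·a + 0.045·b = 36.7
From row1: a = (33.56 − 0.41·b) / 0.05.
Into row2: 0.15·(33.56 − 0.41·b)/0.05 + 0.045·b = 36.7 → b = 53.9916, a = 228.4692.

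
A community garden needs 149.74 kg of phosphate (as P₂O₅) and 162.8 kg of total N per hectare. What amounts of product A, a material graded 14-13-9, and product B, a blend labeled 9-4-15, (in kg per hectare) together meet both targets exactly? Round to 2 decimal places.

1141.74 kg product A, 32.85 kg product B

Per-hectare balance (a = product A, b = product B):
P₂O₅: 0.13·a + 0.04·b = 149.74
N: 0.14·a + 0.09·b = 162.8
From row1: a = (149.74 − 0.04·b) / 0.13.
Into row2: 0.14·(149.74 − 0.04·b)/0.13 + 0.09·b = 162.8 → b = 32.8525, a = 1141.738.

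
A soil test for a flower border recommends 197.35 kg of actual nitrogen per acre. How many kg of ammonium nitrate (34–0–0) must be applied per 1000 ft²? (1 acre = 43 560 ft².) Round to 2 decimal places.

Product per acre = 197.35 / 34% = 580.441 kg.
Convert to per 1000 ft²: 580.441 × 0.0229568 = 13.3251 kg.

13.33 kg of product per thousand sq ft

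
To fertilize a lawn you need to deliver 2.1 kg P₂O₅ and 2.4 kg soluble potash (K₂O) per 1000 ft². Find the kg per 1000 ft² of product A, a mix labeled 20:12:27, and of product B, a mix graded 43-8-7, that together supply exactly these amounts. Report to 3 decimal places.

Let a = kg of product A, b = kg of product B (per 1000 ft²).
P₂O₅: 0.12·a + 0.08·b = 2.1
K₂O: 0.27·a + 0.07·b = 2.4
Eliminate a: (row1) − 0.12/0.27·(row2) → 0.0488889·b = 1.03333, so b = 21.1364.
Back-substitute: a = (2.1 − 0.08·21.1364) / 0.12 = 3.40909.

3.409 kg product A, 21.136 kg product B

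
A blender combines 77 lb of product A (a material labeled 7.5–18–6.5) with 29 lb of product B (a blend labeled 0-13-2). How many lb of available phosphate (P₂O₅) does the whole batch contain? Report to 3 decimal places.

P₂O₅ mass = 18%×77 + 13%×29 = 17.63 lb.

17.630 lb P₂O₅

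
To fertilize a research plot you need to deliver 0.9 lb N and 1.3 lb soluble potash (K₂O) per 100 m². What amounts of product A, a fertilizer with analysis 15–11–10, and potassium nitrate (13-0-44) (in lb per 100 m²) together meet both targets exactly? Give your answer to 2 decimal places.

With a, b = lb per 100 m² of product A and potassium nitrate:
N: 0.15·a + 0.13·b = 0.9
K₂O: 0.1·a + 0.44·b = 1.3
Solving simultaneously: a = 4.28302, b = 1.98113.

4.28 lb product A, 1.98 lb potassium nitrate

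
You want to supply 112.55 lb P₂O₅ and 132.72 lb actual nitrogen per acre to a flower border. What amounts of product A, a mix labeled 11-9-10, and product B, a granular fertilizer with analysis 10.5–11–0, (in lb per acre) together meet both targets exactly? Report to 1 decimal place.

1049.6 lb product A, 164.4 lb product B

Let a = lb of product A, b = lb of product B (per acre).
P₂O₅: 0.09·a + 0.11·b = 112.55
N: 0.11·a + 0.105·b = 132.72
Solving simultaneously: a = 1049.604, b = 164.415.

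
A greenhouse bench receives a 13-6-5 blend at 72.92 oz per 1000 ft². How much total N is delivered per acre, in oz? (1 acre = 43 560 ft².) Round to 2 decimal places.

412.93 oz N per acre

nitrogen per 1000 ft² = 72.92 × 13% = 9.4796 oz.
Convert to per acre: 9.4796 × 43.56 = 412.931 oz.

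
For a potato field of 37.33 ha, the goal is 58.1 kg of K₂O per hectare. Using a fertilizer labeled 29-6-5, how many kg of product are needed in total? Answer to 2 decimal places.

Product per hectare = 58.1 / 5% = 1162 kg.
Total product = 1162 × 37.33 = 43377.46 kg.

43377.46 kg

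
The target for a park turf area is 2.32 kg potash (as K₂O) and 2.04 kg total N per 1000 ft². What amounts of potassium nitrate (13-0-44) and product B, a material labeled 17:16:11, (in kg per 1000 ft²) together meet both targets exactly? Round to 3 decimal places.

Let a = kg of potassium nitrate, b = kg of product B (per 1000 ft²).
K₂O: 0.44·a + 0.11·b = 2.32
N: 0.13·a + 0.17·b = 2.04
Solving simultaneously: a = 2.80992, b = 9.85124.

2.810 kg potassium nitrate, 9.851 kg product B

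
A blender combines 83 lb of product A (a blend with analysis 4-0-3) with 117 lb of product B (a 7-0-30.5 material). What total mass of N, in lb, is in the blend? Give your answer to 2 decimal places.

11.51 lb N

N mass = 4%×83 + 7%×117 = 11.51 lb.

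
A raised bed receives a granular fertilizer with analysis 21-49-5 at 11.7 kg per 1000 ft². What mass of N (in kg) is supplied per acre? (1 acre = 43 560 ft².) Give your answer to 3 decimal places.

nitrogen per 1000 ft² = 11.7 × 21% = 2.457 kg.
Convert to per acre: 2.457 × 43.56 = 107.0269 kg.

107.027 kg N per acre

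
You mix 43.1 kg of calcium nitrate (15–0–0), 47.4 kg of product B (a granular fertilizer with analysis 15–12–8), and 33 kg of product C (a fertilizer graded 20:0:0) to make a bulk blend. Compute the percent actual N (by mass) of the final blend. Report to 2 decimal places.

Total mass = 43.1 + 47.4 + 33 = 123.5 kg.
N mass = 15%×43.1 + 15%×47.4 + 20%×33 = 20.175 kg.
% N = 20.175 / 123.5 = 16.336%.

16.34% N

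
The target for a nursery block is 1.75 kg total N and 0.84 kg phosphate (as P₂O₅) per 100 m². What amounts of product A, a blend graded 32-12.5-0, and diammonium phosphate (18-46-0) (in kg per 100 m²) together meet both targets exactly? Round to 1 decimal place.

Per-100 m² balance (a = product A, b = diammonium phosphate):
N: 0.32·a + 0.18·b = 1.75
P₂O₅: 0.125·a + 0.46·b = 0.84
Solving simultaneously: a = 5.24298, b = 0.401363.

5.2 kg product A, 0.4 kg diammonium phosphate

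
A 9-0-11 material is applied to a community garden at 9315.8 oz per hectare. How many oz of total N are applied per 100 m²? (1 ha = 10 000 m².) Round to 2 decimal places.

nitrogen per hectare = 9315.8 × 9% = 838.422 oz.
Convert to per 100 m²: 838.422 × 0.01 = 8.38422 oz.

8.38 oz N per hundred sq m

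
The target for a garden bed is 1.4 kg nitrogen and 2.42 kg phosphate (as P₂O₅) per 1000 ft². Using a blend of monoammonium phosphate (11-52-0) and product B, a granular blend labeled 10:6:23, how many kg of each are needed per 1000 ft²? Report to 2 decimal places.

3.48 kg monoammonium phosphate, 10.17 kg product B

Let a = kg of monoammonium phosphate, b = kg of product B (per 1000 ft²).
N: 0.11·a + 0.1·b = 1.4
P₂O₅: 0.52·a + 0.06·b = 2.42
From row1: a = (1.4 − 0.1·b) / 0.11.
Into row2: 0.52·(1.4 − 0.1·b)/0.11 + 0.06·b = 2.42 → b = 10.1718, a = 3.48018.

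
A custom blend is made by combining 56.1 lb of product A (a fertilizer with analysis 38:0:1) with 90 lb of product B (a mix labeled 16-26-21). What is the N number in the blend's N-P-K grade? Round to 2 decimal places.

Total mass = 56.1 + 90 = 146.1 lb.
N mass = 38%×56.1 + 16%×90 = 35.718 lb.
% N = 35.718 / 146.1 = 24.4476%.

24.45% N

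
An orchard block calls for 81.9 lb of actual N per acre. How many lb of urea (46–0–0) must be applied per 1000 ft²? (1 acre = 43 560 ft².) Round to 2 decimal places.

4.09 lb of product per thousand sq ft

Product per acre = 81.9 / 46% = 178.043 lb.
Convert to per 1000 ft²: 178.043 × 0.0229568 = 4.08732 lb.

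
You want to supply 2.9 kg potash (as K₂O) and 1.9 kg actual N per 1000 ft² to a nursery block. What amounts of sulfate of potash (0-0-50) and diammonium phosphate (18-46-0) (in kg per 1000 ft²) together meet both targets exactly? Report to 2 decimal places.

5.80 kg sulfate of potash, 10.56 kg diammonium phosphate

Per-1000 ft² balance (a = sulfate of potash, b = diammonium phosphate):
K₂O: 0.5·a + 0·b = 2.9
N: 0·a + 0.18·b = 1.9
Solving simultaneously: a = 5.8, b = 10.5556.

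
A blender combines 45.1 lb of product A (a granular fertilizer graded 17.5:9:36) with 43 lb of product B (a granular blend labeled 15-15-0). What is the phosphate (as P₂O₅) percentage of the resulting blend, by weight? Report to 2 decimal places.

Total mass = 45.1 + 43 = 88.1 lb.
P₂O₅ mass = 9%×45.1 + 15%×43 = 10.509 lb.
% P₂O₅ = 10.509 / 88.1 = 11.9285%.

11.93% P₂O₅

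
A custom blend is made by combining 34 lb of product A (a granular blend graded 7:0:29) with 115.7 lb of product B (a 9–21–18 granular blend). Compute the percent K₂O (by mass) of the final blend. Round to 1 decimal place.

Total mass = 34 + 115.7 = 149.7 lb.
K₂O mass = 29%×34 + 18%×115.7 = 30.686 lb.
% K₂O = 30.686 / 149.7 = 20.4983%.

20.5% K₂O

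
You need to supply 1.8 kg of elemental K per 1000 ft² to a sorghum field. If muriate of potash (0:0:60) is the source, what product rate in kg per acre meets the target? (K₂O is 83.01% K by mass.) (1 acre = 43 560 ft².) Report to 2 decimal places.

As K₂O: 1.8 / 0.8301 = 2.16841 kg per 1000 ft².
Product per 1000 ft² = 2.16841 / 60% = 3.61402 kg.
Convert to per acre: 3.61402 × 43.56 = 157.427 kg.

157.43 kg of product per acre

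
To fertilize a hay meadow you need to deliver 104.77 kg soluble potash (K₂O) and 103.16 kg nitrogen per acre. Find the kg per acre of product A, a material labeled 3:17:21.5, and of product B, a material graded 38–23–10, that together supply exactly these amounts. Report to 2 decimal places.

374.80 kg product A, 241.88 kg product B

Let a = kg of product A, b = kg of product B (per acre).
K₂O: 0.215·a + 0.1·b = 104.77
N: 0.03·a + 0.38·b = 103.16
Eliminate b: (row1) − 0.1/0.38·(row2) → 0.207105·a = 77.6226, so a = 374.798.
Then b = (103.16 − 0.03·374.798) / 0.38 = 241.884.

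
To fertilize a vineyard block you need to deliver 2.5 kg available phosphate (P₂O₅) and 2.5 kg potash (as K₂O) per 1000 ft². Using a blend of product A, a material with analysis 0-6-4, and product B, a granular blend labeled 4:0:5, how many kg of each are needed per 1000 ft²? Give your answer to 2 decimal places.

41.67 kg product A, 16.67 kg product B

Per-1000 ft² balance (a = product A, b = product B):
P₂O₅: 0.06·a + 0·b = 2.5
K₂O: 0.04·a + 0.05·b = 2.5
Eliminate a: (row1) − 0.06/0.04·(row2) → -0.075·b = -1.25, so b = 16.6667.
Back-substitute: a = (2.5 − 0·16.6667) / 0.06 = 41.6667.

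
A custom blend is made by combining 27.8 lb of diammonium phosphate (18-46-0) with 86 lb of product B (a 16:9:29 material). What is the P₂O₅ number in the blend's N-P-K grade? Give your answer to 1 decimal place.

18.0% P₂O₅

Total mass = 27.8 + 86 = 113.8 lb.
P₂O₅ mass = 46%×27.8 + 9%×86 = 20.528 lb.
% P₂O₅ = 20.528 / 113.8 = 18.0387%.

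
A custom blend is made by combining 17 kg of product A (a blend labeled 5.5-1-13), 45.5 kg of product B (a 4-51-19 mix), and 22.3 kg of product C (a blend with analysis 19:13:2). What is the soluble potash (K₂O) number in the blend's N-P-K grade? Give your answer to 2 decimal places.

Total mass = 17 + 45.5 + 22.3 = 84.8 kg.
K₂O mass = 13%×17 + 19%×45.5 + 2%×22.3 = 11.301 kg.
% K₂O = 11.301 / 84.8 = 13.3267%.

13.33% K₂O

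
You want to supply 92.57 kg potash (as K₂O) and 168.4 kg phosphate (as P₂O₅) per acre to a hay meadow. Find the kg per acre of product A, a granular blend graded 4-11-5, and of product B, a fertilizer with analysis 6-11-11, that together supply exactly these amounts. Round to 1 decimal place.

Per-acre balance (a = product A, b = product B):
K₂O: 0.05·a + 0.11·b = 92.57
P₂O₅: 0.11·a + 0.11·b = 168.4
Solving simultaneously: a = 1263.83, b = 267.076.

1263.8 kg product A, 267.1 kg product B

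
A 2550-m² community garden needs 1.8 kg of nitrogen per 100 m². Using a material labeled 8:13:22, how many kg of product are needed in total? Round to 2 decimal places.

Product per 100 m² = 1.8 / 8% = 22.5 kg.
Total product = 22.5 × 2550 / 100 = 573.75 kg.

573.75 kg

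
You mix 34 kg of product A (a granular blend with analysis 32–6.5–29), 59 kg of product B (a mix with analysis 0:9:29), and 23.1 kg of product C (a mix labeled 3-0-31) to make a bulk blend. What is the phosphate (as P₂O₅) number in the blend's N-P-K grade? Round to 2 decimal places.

Total mass = 34 + 59 + 23.1 = 116.1 kg.
P₂O₅ mass = 6.5%×34 + 9%×59 + 0%×23.1 = 7.52 kg.
% P₂O₅ = 7.52 / 116.1 = 6.47717%.

6.48% P₂O₅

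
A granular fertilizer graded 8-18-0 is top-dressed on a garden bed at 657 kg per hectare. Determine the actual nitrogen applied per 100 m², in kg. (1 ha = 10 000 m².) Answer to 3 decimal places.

nitrogen per hectare = 657 × 8% = 52.56 kg.
Convert to per 100 m²: 52.56 × 0.01 = 0.5256 kg.

0.526 kg N per hundred sq m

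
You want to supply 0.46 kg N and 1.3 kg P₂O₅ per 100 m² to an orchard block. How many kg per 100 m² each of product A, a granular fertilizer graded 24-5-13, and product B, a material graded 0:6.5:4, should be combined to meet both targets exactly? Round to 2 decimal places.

1.92 kg product A, 18.53 kg product B

Per-100 m² balance (a = product A, b = product B):
N: 0.24·a + 0·b = 0.46
P₂O₅: 0.05·a + 0.065·b = 1.3
Solving simultaneously: a = 1.91667, b = 18.5256.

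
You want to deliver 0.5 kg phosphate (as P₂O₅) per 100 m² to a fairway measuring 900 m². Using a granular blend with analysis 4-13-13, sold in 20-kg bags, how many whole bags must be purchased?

Product per 100 m² = 0.5 / 13% = 3.84615 kg.
Total product = 3.84615 × 900 / 100 = 34.6154 kg.
Bags = ⌈34.6154 / 20⌉ = 2.

2 bags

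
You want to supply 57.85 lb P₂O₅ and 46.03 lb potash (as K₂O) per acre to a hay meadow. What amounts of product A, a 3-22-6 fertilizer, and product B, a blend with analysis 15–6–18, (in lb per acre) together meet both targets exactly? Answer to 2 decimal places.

212.53 lb product A, 184.88 lb product B

Let a = lb of product A, b = lb of product B (per acre).
P₂O₅: 0.22·a + 0.06·b = 57.85
K₂O: 0.06·a + 0.18·b = 46.03
Solving simultaneously: a = 212.533, b = 184.878.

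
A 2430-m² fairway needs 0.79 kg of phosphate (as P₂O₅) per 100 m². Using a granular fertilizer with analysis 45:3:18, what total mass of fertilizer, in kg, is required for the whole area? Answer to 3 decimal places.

639.900 kg

Product per 100 m² = 0.79 / 3% = 26.3333 kg.
Total product = 26.3333 × 2430 / 100 = 639.9 kg.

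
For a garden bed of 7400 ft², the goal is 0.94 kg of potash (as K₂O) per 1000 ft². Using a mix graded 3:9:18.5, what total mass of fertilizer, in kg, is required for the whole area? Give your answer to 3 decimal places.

Product per 1000 ft² = 0.94 / 18.5% = 5.08108 kg.
Total product = 5.08108 × 7400 / 1000 = 37.6 kg.

37.600 kg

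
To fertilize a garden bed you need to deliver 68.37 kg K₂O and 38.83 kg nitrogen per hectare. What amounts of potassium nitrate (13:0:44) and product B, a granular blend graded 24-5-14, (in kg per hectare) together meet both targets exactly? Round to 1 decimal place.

125.5 kg potassium nitrate, 93.8 kg product B

Per-hectare balance (a = potassium nitrate, b = product B):
K₂O: 0.44·a + 0.14·b = 68.37
N: 0.13·a + 0.24·b = 38.83
From row1: a = (68.37 − 0.14·b) / 0.44.
Into row2: 0.13·(68.37 − 0.14·b)/0.44 + 0.24·b = 38.83 → b = 93.7883, a = 125.545.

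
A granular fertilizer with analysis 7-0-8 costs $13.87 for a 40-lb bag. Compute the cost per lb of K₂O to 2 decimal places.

$4.33 per lb K₂O

K₂O in bag = 40 × 8% = 3.2 lb.
Cost per lb K₂O = $13.87 / 3.2 = $4.3344.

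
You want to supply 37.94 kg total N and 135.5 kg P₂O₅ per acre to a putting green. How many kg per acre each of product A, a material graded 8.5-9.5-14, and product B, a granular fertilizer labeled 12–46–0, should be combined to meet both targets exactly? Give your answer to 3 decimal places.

With a, b = kg per acre of product A and product B:
N: 0.085·a + 0.12·b = 37.94
P₂O₅: 0.095·a + 0.46·b = 135.5
From row1: a = (37.94 − 0.12·b) / 0.085.
Into row2: 0.095·(37.94 − 0.12·b)/0.085 + 0.46·b = 135.5 → b = 285.6751, a = 43.0469.

43.047 kg product A, 285.675 kg product B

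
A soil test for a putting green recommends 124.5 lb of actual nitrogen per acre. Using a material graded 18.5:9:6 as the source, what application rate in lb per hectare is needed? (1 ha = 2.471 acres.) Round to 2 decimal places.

Product per acre = 124.5 / 18.5% = 672.973 lb.
Convert to per hectare: 672.973 × 2.471 = 1662.916 lb.

1662.92 lb of product per hectare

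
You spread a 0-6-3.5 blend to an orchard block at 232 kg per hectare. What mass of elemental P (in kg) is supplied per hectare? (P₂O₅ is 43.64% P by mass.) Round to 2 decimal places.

6.07 kg P per hectare

P₂O₅ per hectare = 232 × 6% = 13.92 kg.
Elemental P = 13.92 × 0.4364 = 6.07469 kg per hectare.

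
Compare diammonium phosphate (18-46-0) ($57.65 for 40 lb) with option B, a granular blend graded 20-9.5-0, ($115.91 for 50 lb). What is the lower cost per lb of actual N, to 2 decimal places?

$8.01 per lb N (diammonium phosphate)

diammonium phosphate: N per bag = 40 × 18% = 7.2 lb; cost = 57.65 / 7.2 = $8.0069/lb N.
option B: N per bag = 50 × 20% = 10 lb; cost = 115.91 / 10 = $11.5910/lb N.
diammonium phosphate is cheaper.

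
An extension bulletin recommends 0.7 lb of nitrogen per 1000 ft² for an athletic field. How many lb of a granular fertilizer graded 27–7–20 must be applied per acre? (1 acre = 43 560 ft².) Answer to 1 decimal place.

112.9 lb of product per acre

Product per 1000 ft² = 0.7 / 27% = 2.59259 lb.
Convert to per acre: 2.59259 × 43.56 = 112.933 lb.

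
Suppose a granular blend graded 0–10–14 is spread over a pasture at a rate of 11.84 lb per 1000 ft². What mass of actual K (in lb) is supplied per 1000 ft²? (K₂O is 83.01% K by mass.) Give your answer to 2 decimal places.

1.38 lb K per thousand sq ft

K₂O per 1000 ft² = 11.84 × 14% = 1.6576 lb.
Elemental K = 1.6576 × 0.8301 = 1.37597 lb per 1000 ft².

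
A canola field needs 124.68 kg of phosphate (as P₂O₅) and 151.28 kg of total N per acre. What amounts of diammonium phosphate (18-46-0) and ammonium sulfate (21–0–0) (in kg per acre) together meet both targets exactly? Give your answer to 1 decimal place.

271.0 kg diammonium phosphate, 488.1 kg ammonium sulfate

Let a = kg of diammonium phosphate, b = kg of ammonium sulfate (per acre).
P₂O₅: 0.46·a + 0·b = 124.68
N: 0.18·a + 0.21·b = 151.28
Eliminate a: (row1) − 0.46/0.18·(row2) → -0.536667·b = -261.924, so b = 488.058.
Back-substitute: a = (124.68 − 0·488.058) / 0.46 = 271.043.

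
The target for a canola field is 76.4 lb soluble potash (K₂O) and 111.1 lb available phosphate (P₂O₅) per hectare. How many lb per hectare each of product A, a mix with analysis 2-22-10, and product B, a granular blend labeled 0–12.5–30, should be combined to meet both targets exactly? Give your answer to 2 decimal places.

With a, b = lb per hectare of product A and product B:
K₂O: 0.1·a + 0.3·b = 76.4
P₂O₅: 0.22·a + 0.125·b = 111.1
From row1: a = (76.4 − 0.3·b) / 0.1.
Into row2: 0.22·(76.4 − 0.3·b)/0.1 + 0.125·b = 111.1 → b = 106.5047, a = 444.486.

444.49 lb product A, 106.50 lb product B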